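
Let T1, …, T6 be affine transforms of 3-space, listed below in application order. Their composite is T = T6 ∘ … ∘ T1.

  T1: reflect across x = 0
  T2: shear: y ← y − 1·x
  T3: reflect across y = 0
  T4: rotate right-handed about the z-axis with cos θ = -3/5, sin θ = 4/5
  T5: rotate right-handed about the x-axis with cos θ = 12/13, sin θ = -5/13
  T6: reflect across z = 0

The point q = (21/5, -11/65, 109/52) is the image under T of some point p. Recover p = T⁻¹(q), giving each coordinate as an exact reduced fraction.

p = (2, 7/4, -2)

T1 = [-1 0 0 0; 0 1 0 0; 0 0 1 0; 0 0 0 1]
T2·T1 = [-1 0 0 0; 1 1 0 0; 0 0 1 0; 0 0 0 1]
T3·…·T1 = [-1 0 0 0; -1 -1 0 0; 0 0 1 0; 0 0 0 1]
T4·…·T1 = [7/5 4/5 0 0; -1/5 3/5 0 0; 0 0 1 0; 0 0 0 1]
T5·…·T1 = [7/5 4/5 0 0; -12/65 36/65 5/13 0; 1/13 -3/13 12/13 0; 0 0 0 1]
T6·…·T1 = [7/5 4/5 0 0; -12/65 36/65 5/13 0; -1/13 3/13 -12/13 0; 0 0 0 1]
det M = -1; M⁻¹ = [3/5 -48/65 -4/13 0; 1/5 84/65 7/13 0; 0 5/13 -12/13 0; 0 0 0 1]
M⁻¹ · (21/5, -11/65, 109/52)ᵀ = (2, 7/4, -2)ᵀ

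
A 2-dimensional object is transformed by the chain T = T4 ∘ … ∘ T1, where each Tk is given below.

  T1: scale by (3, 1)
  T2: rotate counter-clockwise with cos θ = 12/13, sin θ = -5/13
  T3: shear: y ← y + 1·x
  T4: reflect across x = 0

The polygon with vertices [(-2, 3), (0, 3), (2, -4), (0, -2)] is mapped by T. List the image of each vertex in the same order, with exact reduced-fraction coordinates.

T1 scale by (3, 1): (-2, 3) → (-6, 3); (0, 3) → (0, 3); (2, -4) → (6, -4); (0, -2) → (0, -2)
T2 rotate counter-clockwise with cos θ = 12/13, sin θ = -5/13: (-6, 3) → (-57/13, 66/13); (0, 3) → (15/13, 36/13); (6, -4) → (4, -6); (0, -2) → (-10/13, -24/13)
T3 shear: y ← y + 1·x: (-57/13, 66/13) → (-57/13, 9/13); (15/13, 36/13) → (15/13, 51/13); (4, -6) → (4, -2); (-10/13, -24/13) → (-10/13, -34/13)
T4 reflect across x = 0: (-57/13, 9/13) → (57/13, 9/13); (15/13, 51/13) → (-15/13, 51/13); (4, -2) → (-4, -2); (-10/13, -34/13) → (10/13, -34/13)

image vertices: (57/13, 9/13), (-15/13, 51/13), (-4, -2), (10/13, -34/13)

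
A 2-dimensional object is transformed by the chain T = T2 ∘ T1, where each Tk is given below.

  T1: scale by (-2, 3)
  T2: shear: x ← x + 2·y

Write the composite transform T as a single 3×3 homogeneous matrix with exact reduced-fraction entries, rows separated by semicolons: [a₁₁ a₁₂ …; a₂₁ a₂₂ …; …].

T = [-2 6 0; 0 3 0; 0 0 1]

T1 = [-2 0 0; 0 3 0; 0 0 1]
T2·T1 = [-2 6 0; 0 3 0; 0 0 1]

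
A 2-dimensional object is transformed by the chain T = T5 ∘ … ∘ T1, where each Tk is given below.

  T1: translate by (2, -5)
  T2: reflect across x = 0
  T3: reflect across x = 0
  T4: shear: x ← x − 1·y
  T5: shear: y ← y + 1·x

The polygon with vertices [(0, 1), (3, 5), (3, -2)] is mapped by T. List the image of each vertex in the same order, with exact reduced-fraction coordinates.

image vertices: (6, 2), (5, 5), (12, 5)

T1 translate by (2, -5): (0, 1) → (2, -4); (3, 5) → (5, 0); (3, -2) → (5, -7)
T2 reflect across x = 0: (2, -4) → (-2, -4); (5, 0) → (-5, 0); (5, -7) → (-5, -7)
T3 reflect across x = 0: (-2, -4) → (2, -4); (-5, 0) → (5, 0); (-5, -7) → (5, -7)
T4 shear: x ← x − 1·y: (2, -4) → (6, -4); (5, 0) → (5, 0); (5, -7) → (12, -7)
T5 shear: y ← y + 1·x: (6, -4) → (6, 2); (5, 0) → (5, 5); (12, -7) → (12, 5)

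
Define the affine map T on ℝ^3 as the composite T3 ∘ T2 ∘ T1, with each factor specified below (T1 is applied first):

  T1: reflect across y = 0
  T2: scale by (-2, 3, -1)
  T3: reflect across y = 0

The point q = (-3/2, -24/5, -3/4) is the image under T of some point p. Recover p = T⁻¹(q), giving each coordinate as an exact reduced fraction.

p = (3/4, -8/5, 3/4)

T1 = [1 0 0 0; 0 -1 0 0; 0 0 1 0; 0 0 0 1]
T2·T1 = [-2 0 0 0; 0 -3 0 0; 0 0 -1 0; 0 0 0 1]
T3·…·T1 = [-2 0 0 0; 0 3 0 0; 0 0 -1 0; 0 0 0 1]
det M = 6; M⁻¹ = [-1/2 0 0 0; 0 1/3 0 0; 0 0 -1 0; 0 0 0 1]
M⁻¹ · (-3/2, -24/5, -3/4)ᵀ = (3/4, -8/5, 3/4)ᵀ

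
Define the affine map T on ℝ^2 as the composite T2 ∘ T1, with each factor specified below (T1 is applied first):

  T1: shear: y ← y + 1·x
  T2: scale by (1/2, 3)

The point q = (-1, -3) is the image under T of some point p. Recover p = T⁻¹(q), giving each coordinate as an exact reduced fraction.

p = (-2, 1)

T1 = [1 0 0; 1 1 0; 0 0 1]
T2·T1 = [1/2 0 0; 3 3 0; 0 0 1]
det M = 3/2; M⁻¹ = [2 0 0; -2 1/3 0; 0 0 1]
M⁻¹ · (-1, -3)ᵀ = (-2, 1)ᵀ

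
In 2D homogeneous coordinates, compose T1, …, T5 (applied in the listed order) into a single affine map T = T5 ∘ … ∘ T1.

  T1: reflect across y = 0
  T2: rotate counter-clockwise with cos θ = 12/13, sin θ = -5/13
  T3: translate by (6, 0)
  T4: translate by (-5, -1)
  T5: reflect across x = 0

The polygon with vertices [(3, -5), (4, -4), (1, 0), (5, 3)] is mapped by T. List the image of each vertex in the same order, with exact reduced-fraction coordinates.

image vertices: (-74/13, 32/13), (-81/13, 15/13), (-25/13, -18/13), (-58/13, -74/13)

T1 reflect across y = 0: (3, -5) → (3, 5); (4, -4) → (4, 4); (1, 0) → (1, 0); (5, 3) → (5, -3)
T2 rotate counter-clockwise with cos θ = 12/13, sin θ = -5/13: (3, 5) → (61/13, 45/13); (4, 4) → (68/13, 28/13); (1, 0) → (12/13, -5/13); (5, -3) → (45/13, -61/13)
T3 translate by (6, 0): (61/13, 45/13) → (139/13, 45/13); (68/13, 28/13) → (146/13, 28/13); (12/13, -5/13) → (90/13, -5/13); (45/13, -61/13) → (123/13, -61/13)
T4 translate by (-5, -1): (139/13, 45/13) → (74/13, 32/13); (146/13, 28/13) → (81/13, 15/13); (90/13, -5/13) → (25/13, -18/13); (123/13, -61/13) → (58/13, -74/13)
T5 reflect across x = 0: (74/13, 32/13) → (-74/13, 32/13); (81/13, 15/13) → (-81/13, 15/13); (25/13, -18/13) → (-25/13, -18/13); (58/13, -74/13) → (-58/13, -74/13)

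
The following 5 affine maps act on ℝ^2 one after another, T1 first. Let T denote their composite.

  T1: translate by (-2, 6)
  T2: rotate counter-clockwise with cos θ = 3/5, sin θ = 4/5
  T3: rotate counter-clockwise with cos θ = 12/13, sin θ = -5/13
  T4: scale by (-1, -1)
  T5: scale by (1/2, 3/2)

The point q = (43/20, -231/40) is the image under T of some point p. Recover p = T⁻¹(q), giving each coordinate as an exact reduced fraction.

p = (1/4, -1/2)

T1 = [1 0 -2; 0 1 6; 0 0 1]
T2·T1 = [3/5 -4/5 -6; 4/5 3/5 2; 0 0 1]
T3·…·T1 = [56/65 -33/65 -62/13; 33/65 56/65 54/13; 0 0 1]
T4·…·T1 = [-56/65 33/65 62/13; -33/65 -56/65 -54/13; 0 0 1]
T5·…·T1 = [-28/65 33/130 31/13; -99/130 -84/65 -81/13; 0 0 1]
det M = 3/4; M⁻¹ = [-112/65 -22/65 2; 66/65 -112/195 -6; 0 0 1]
M⁻¹ · (43/20, -231/40)ᵀ = (1/4, -1/2)ᵀ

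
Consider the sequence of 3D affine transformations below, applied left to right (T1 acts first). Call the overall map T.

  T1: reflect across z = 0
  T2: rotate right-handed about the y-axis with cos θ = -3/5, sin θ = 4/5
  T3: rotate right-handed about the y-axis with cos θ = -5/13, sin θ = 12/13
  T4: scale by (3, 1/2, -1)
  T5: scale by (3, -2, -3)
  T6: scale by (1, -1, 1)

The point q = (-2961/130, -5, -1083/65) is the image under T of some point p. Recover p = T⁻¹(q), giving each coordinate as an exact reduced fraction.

p = (-7/2, -5, -5)

T1 = [1 0 0 0; 0 1 0 0; 0 0 -1 0; 0 0 0 1]
T2·T1 = [-3/5 0 -4/5 0; 0 1 0 0; -4/5 0 3/5 0; 0 0 0 1]
T3·…·T1 = [-33/65 0 56/65 0; 0 1 0 0; 56/65 0 33/65 0; 0 0 0 1]
T4·…·T1 = [-99/65 0 168/65 0; 0 1/2 0 0; -56/65 0 -33/65 0; 0 0 0 1]
T5·…·T1 = [-297/65 0 504/65 0; 0 -1 0 0; 168/65 0 99/65 0; 0 0 0 1]
T6·…·T1 = [-297/65 0 504/65 0; 0 1 0 0; 168/65 0 99/65 0; 0 0 0 1]
det M = -27; M⁻¹ = [-11/195 0 56/195 0; 0 1 0 0; 56/585 0 11/65 0; 0 0 0 1]
M⁻¹ · (-2961/130, -5, -1083/65)ᵀ = (-7/2, -5, -5)ᵀ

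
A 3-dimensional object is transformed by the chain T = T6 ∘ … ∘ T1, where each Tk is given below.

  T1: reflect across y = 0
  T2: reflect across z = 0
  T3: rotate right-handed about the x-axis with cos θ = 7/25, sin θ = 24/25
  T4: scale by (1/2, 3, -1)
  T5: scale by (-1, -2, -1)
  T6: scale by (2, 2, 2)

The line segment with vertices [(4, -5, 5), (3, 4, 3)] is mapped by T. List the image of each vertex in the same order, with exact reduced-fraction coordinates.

T1 reflect across y = 0: (4, -5, 5) → (4, 5, 5); (3, 4, 3) → (3, -4, 3)
T2 reflect across z = 0: (4, 5, 5) → (4, 5, -5); (3, -4, 3) → (3, -4, -3)
T3 rotate right-handed about the x-axis with cos θ = 7/25, sin θ = 24/25: (4, 5, -5) → (4, 31/5, 17/5); (3, -4, -3) → (3, 44/25, -117/25)
T4 scale by (1/2, 3, -1): (4, 31/5, 17/5) → (2, 93/5, -17/5); (3, 44/25, -117/25) → (3/2, 132/25, 117/25)
T5 scale by (-1, -2, -1): (2, 93/5, -17/5) → (-2, -186/5, 17/5); (3/2, 132/25, 117/25) → (-3/2, -264/25, -117/25)
T6 scale by (2, 2, 2): (-2, -186/5, 17/5) → (-4, -372/5, 34/5); (-3/2, -264/25, -117/25) → (-3, -528/25, -234/25)

image vertices: (-4, -372/5, 34/5), (-3, -528/25, -234/25)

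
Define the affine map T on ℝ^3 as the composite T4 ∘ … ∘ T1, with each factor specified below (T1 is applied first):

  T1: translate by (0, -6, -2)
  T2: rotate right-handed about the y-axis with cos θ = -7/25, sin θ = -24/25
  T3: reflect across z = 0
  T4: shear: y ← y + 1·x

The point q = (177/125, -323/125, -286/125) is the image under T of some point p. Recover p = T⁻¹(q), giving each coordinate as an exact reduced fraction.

p = (9/5, 2, 0)

T1 = [1 0 0 0; 0 1 0 -6; 0 0 1 -2; 0 0 0 1]
T2·T1 = [-7/25 0 -24/25 48/25; 0 1 0 -6; 24/25 0 -7/25 14/25; 0 0 0 1]
T3·…·T1 = [-7/25 0 -24/25 48/25; 0 1 0 -6; -24/25 0 7/25 -14/25; 0 0 0 1]
T4·…·T1 = [-7/25 0 -24/25 48/25; -7/25 1 -24/25 -102/25; -24/25 0 7/25 -14/25; 0 0 0 1]
det M = -1; M⁻¹ = [-7/25 0 -24/25 0; -1 1 0 6; -24/25 0 7/25 2; 0 0 0 1]
M⁻¹ · (177/125, -323/125, -286/125)ᵀ = (9/5, 2, 0)ᵀ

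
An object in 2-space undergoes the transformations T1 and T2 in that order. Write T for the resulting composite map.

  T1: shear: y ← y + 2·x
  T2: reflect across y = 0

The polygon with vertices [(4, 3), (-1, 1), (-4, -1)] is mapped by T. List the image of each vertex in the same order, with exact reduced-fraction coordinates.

image vertices: (4, -11), (-1, 1), (-4, 9)

T1 shear: y ← y + 2·x: (4, 3) → (4, 11); (-1, 1) → (-1, -1); (-4, -1) → (-4, -9)
T2 reflect across y = 0: (4, 11) → (4, -11); (-1, -1) → (-1, 1); (-4, -9) → (-4, 9)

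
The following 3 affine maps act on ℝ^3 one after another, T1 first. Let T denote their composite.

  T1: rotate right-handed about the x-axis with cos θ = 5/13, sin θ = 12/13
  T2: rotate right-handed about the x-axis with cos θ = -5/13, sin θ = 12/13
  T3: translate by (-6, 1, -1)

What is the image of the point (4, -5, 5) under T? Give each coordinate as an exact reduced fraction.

T(p) = (-2, 6, -6)

T1 rotate right-handed about the x-axis with cos θ = 5/13, sin θ = 12/13: (4, -5, 5) → (4, -85/13, -35/13)
T2 rotate right-handed about the x-axis with cos θ = -5/13, sin θ = 12/13: (4, -85/13, -35/13) → (4, 5, -5)
T3 translate by (-6, 1, -1): (4, 5, -5) → (-2, 6, -6)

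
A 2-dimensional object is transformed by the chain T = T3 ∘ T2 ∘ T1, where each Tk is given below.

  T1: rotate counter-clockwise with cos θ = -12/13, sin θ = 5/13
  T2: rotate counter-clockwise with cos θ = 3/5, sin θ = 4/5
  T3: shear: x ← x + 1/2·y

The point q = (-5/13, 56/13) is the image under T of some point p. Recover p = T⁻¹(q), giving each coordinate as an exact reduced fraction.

T1 = [-12/13 -5/13 0; 5/13 -12/13 0; 0 0 1]
T2·T1 = [-56/65 33/65 0; -33/65 -56/65 0; 0 0 1]
T3·…·T1 = [-29/26 1/13 0; -33/65 -56/65 0; 0 0 1]
det M = 1; M⁻¹ = [-56/65 -1/13 0; 33/65 -29/26 0; 0 0 1]
M⁻¹ · (-5/13, 56/13)ᵀ = (0, -5)ᵀ

p = (0, -5)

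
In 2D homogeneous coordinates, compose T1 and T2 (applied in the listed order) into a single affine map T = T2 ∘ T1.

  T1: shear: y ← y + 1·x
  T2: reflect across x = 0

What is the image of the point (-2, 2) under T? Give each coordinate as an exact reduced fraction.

T1 shear: y ← y + 1·x: (-2, 2) → (-2, 0)
T2 reflect across x = 0: (-2, 0) → (2, 0)

T(p) = (2, 0)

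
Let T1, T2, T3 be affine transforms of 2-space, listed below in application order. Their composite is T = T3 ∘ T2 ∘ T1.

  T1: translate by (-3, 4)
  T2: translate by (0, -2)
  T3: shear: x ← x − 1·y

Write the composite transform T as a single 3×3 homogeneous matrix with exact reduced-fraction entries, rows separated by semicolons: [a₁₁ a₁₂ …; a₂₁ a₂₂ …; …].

T1 = [1 0 -3; 0 1 4; 0 0 1]
T2·T1 = [1 0 -3; 0 1 2; 0 0 1]
T3·…·T1 = [1 -1 -5; 0 1 2; 0 0 1]

T = [1 -1 -5; 0 1 2; 0 0 1]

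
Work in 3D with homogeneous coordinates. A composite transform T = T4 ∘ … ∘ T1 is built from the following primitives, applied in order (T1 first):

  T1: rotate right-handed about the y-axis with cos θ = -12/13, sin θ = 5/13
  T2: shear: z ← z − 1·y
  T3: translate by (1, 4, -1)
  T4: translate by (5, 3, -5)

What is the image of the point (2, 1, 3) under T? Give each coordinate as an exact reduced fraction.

T1 rotate right-handed about the y-axis with cos θ = -12/13, sin θ = 5/13: (2, 1, 3) → (-9/13, 1, -46/13)
T2 shear: z ← z − 1·y: (-9/13, 1, -46/13) → (-9/13, 1, -59/13)
T3 translate by (1, 4, -1): (-9/13, 1, -59/13) → (4/13, 5, -72/13)
T4 translate by (5, 3, -5): (4/13, 5, -72/13) → (69/13, 8, -137/13)

T(p) = (69/13, 8, -137/13)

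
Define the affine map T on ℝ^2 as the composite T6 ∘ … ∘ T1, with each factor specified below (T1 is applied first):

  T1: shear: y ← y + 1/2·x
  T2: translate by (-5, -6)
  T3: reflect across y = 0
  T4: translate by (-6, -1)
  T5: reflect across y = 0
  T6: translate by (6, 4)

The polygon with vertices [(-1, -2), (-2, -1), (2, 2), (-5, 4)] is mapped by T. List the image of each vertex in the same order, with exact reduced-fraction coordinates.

image vertices: (-6, -7/2), (-7, -3), (-3, 2), (-10, 1/2)

T1 shear: y ← y + 1/2·x: (-1, -2) → (-1, -5/2); (-2, -1) → (-2, -2); (2, 2) → (2, 3); (-5, 4) → (-5, 3/2)
T2 translate by (-5, -6): (-1, -5/2) → (-6, -17/2); (-2, -2) → (-7, -8); (2, 3) → (-3, -3); (-5, 3/2) → (-10, -9/2)
T3 reflect across y = 0: (-6, -17/2) → (-6, 17/2); (-7, -8) → (-7, 8); (-3, -3) → (-3, 3); (-10, -9/2) → (-10, 9/2)
T4 translate by (-6, -1): (-6, 17/2) → (-12, 15/2); (-7, 8) → (-13, 7); (-3, 3) → (-9, 2); (-10, 9/2) → (-16, 7/2)
T5 reflect across y = 0: (-12, 15/2) → (-12, -15/2); (-13, 7) → (-13, -7); (-9, 2) → (-9, -2); (-16, 7/2) → (-16, -7/2)
T6 translate by (6, 4): (-12, -15/2) → (-6, -7/2); (-13, -7) → (-7, -3); (-9, -2) → (-3, 2); (-16, -7/2) → (-10, 1/2)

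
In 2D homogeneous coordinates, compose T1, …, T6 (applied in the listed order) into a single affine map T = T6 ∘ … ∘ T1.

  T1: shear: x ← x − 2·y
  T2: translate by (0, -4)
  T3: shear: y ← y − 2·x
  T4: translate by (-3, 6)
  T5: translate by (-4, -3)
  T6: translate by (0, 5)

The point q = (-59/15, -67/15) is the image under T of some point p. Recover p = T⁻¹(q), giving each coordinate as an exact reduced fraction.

p = (-8/5, -7/3)

T1 = [1 -2 0; 0 1 0; 0 0 1]
T2·T1 = [1 -2 0; 0 1 -4; 0 0 1]
T3·…·T1 = [1 -2 0; -2 5 -4; 0 0 1]
T4·…·T1 = [1 -2 -3; -2 5 2; 0 0 1]
T5·…·T1 = [1 -2 -7; -2 5 -1; 0 0 1]
T6·…·T1 = [1 -2 -7; -2 5 4; 0 0 1]
det M = 1; M⁻¹ = [5 2 27; 2 1 10; 0 0 1]
M⁻¹ · (-59/15, -67/15)ᵀ = (-8/5, -7/3)ᵀ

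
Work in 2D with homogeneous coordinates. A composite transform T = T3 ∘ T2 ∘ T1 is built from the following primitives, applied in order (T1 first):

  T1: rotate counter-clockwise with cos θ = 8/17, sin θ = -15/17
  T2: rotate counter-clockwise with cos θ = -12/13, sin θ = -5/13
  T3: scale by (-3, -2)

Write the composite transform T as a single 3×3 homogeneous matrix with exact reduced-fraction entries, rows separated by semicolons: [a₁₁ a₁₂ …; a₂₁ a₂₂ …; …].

T1 = [8/17 15/17 0; -15/17 8/17 0; 0 0 1]
T2·T1 = [-171/221 -140/221 0; 140/221 -171/221 0; 0 0 1]
T3·…·T1 = [513/221 420/221 0; -280/221 342/221 0; 0 0 1]

T = [513/221 420/221 0; -280/221 342/221 0; 0 0 1]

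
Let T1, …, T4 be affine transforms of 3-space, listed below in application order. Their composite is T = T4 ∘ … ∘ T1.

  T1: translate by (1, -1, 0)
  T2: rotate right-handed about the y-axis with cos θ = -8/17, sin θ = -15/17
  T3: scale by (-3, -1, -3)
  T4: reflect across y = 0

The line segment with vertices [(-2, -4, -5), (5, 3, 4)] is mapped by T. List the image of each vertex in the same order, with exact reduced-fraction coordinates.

image vertices: (-249/17, -5, -75/17), (324/17, 2, -174/17)

T1 translate by (1, -1, 0): (-2, -4, -5) → (-1, -5, -5); (5, 3, 4) → (6, 2, 4)
T2 rotate right-handed about the y-axis with cos θ = -8/17, sin θ = -15/17: (-1, -5, -5) → (83/17, -5, 25/17); (6, 2, 4) → (-108/17, 2, 58/17)
T3 scale by (-3, -1, -3): (83/17, -5, 25/17) → (-249/17, 5, -75/17); (-108/17, 2, 58/17) → (324/17, -2, -174/17)
T4 reflect across y = 0: (-249/17, 5, -75/17) → (-249/17, -5, -75/17); (324/17, -2, -174/17) → (324/17, 2, -174/17)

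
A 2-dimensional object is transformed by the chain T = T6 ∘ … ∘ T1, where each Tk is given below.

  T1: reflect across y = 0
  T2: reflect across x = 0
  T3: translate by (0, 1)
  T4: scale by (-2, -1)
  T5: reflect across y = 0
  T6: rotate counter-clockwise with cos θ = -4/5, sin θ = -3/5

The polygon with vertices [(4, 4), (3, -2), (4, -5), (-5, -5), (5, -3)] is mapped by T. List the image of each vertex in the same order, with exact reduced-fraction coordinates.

T1 reflect across y = 0: (4, 4) → (4, -4); (3, -2) → (3, 2); (4, -5) → (4, 5); (-5, -5) → (-5, 5); (5, -3) → (5, 3)
T2 reflect across x = 0: (4, -4) → (-4, -4); (3, 2) → (-3, 2); (4, 5) → (-4, 5); (-5, 5) → (5, 5); (5, 3) → (-5, 3)
T3 translate by (0, 1): (-4, -4) → (-4, -3); (-3, 2) → (-3, 3); (-4, 5) → (-4, 6); (5, 5) → (5, 6); (-5, 3) → (-5, 4)
T4 scale by (-2, -1): (-4, -3) → (8, 3); (-3, 3) → (6, -3); (-4, 6) → (8, -6); (5, 6) → (-10, -6); (-5, 4) → (10, -4)
T5 reflect across y = 0: (8, 3) → (8, -3); (6, -3) → (6, 3); (8, -6) → (8, 6); (-10, -6) → (-10, 6); (10, -4) → (10, 4)
T6 rotate counter-clockwise with cos θ = -4/5, sin θ = -3/5: (8, -3) → (-41/5, -12/5); (6, 3) → (-3, -6); (8, 6) → (-14/5, -48/5); (-10, 6) → (58/5, 6/5); (10, 4) → (-28/5, -46/5)

image vertices: (-41/5, -12/5), (-3, -6), (-14/5, -48/5), (58/5, 6/5), (-28/5, -46/5)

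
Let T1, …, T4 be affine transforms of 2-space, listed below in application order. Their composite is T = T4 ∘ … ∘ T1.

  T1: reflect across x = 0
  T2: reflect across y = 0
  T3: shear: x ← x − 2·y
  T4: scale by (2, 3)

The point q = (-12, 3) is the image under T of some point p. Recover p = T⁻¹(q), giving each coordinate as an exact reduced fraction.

p = (4, -1)

T1 = [-1 0 0; 0 1 0; 0 0 1]
T2·T1 = [-1 0 0; 0 -1 0; 0 0 1]
T3·…·T1 = [-1 2 0; 0 -1 0; 0 0 1]
T4·…·T1 = [-2 4 0; 0 -3 0; 0 0 1]
det M = 6; M⁻¹ = [-1/2 -2/3 0; 0 -1/3 0; 0 0 1]
M⁻¹ · (-12, 3)ᵀ = (4, -1)ᵀ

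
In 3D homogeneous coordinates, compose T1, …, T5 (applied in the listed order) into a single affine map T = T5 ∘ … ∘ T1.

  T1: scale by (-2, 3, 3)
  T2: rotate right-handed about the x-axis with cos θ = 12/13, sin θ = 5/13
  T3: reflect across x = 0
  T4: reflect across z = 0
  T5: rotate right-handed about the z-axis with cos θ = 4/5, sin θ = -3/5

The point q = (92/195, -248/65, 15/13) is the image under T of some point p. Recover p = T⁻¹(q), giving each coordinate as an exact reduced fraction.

T1 = [-2 0 0 0; 0 3 0 0; 0 0 3 0; 0 0 0 1]
T2·T1 = [-2 0 0 0; 0 36/13 -15/13 0; 0 15/13 36/13 0; 0 0 0 1]
T3·…·T1 = [2 0 0 0; 0 36/13 -15/13 0; 0 15/13 36/13 0; 0 0 0 1]
T4·…·T1 = [2 0 0 0; 0 36/13 -15/13 0; 0 -15/13 -36/13 0; 0 0 0 1]
T5·…·T1 = [8/5 108/65 -9/13 0; -6/5 144/65 -12/13 0; 0 -15/13 -36/13 0; 0 0 0 1]
det M = -18; M⁻¹ = [2/5 -3/10 0 0; 12/65 16/65 -5/39 0; -1/13 -4/39 -4/13 0; 0 0 0 1]
M⁻¹ · (92/195, -248/65, 15/13)ᵀ = (4/3, -1, 0)ᵀ

p = (4/3, -1, 0)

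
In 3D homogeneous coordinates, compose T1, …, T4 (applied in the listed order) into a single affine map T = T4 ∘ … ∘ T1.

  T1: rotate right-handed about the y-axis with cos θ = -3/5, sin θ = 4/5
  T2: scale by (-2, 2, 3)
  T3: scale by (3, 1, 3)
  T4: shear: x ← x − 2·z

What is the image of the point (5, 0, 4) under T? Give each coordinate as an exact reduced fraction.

T1 rotate right-handed about the y-axis with cos θ = -3/5, sin θ = 4/5: (5, 0, 4) → (1/5, 0, -32/5)
T2 scale by (-2, 2, 3): (1/5, 0, -32/5) → (-2/5, 0, -96/5)
T3 scale by (3, 1, 3): (-2/5, 0, -96/5) → (-6/5, 0, -288/5)
T4 shear: x ← x − 2·z: (-6/5, 0, -288/5) → (114, 0, -288/5)

T(p) = (114, 0, -288/5)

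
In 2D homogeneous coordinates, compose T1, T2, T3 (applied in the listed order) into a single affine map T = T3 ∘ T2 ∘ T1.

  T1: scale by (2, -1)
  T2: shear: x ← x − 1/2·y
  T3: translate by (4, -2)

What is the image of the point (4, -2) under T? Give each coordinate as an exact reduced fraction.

T1 scale by (2, -1): (4, -2) → (8, 2)
T2 shear: x ← x − 1/2·y: (8, 2) → (7, 2)
T3 translate by (4, -2): (7, 2) → (11, 0)

T(p) = (11, 0)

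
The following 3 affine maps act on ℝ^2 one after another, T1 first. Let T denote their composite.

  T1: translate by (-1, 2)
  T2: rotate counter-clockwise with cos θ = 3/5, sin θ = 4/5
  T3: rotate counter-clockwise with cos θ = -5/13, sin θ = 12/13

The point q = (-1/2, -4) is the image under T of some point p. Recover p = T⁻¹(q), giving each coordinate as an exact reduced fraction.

p = (1/2, 2)

T1 = [1 0 -1; 0 1 2; 0 0 1]
T2·T1 = [3/5 -4/5 -11/5; 4/5 3/5 2/5; 0 0 1]
T3·…·T1 = [-63/65 -16/65 31/65; 16/65 -63/65 -142/65; 0 0 1]
det M = 1; M⁻¹ = [-63/65 16/65 1; -16/65 -63/65 -2; 0 0 1]
M⁻¹ · (-1/2, -4)ᵀ = (1/2, 2)ᵀ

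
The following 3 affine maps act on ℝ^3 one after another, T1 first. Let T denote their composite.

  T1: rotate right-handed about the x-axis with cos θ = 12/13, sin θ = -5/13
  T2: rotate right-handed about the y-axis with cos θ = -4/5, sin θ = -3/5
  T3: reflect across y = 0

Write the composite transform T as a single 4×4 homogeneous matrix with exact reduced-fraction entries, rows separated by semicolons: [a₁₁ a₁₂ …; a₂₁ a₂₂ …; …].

T1 = [1 0 0 0; 0 12/13 5/13 0; 0 -5/13 12/13 0; 0 0 0 1]
T2·T1 = [-4/5 3/13 -36/65 0; 0 12/13 5/13 0; 3/5 4/13 -48/65 0; 0 0 0 1]
T3·…·T1 = [-4/5 3/13 -36/65 0; 0 -12/13 -5/13 0; 3/5 4/13 -48/65 0; 0 0 0 1]

T = [-4/5 3/13 -36/65 0; 0 -12/13 -5/13 0; 3/5 4/13 -48/65 0; 0 0 0 1]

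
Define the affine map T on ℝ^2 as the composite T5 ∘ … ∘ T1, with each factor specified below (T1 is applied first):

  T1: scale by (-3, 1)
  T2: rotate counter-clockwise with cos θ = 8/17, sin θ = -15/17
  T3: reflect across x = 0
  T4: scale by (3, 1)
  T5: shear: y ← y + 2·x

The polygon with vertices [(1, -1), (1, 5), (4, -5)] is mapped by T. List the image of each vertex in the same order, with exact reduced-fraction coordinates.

image vertices: (117/17, 271/17), (-9, -13), (513/17, 1166/17)

T1 scale by (-3, 1): (1, -1) → (-3, -1); (1, 5) → (-3, 5); (4, -5) → (-12, -5)
T2 rotate counter-clockwise with cos θ = 8/17, sin θ = -15/17: (-3, -1) → (-39/17, 37/17); (-3, 5) → (3, 5); (-12, -5) → (-171/17, 140/17)
T3 reflect across x = 0: (-39/17, 37/17) → (39/17, 37/17); (3, 5) → (-3, 5); (-171/17, 140/17) → (171/17, 140/17)
T4 scale by (3, 1): (39/17, 37/17) → (117/17, 37/17); (-3, 5) → (-9, 5); (171/17, 140/17) → (513/17, 140/17)
T5 shear: y ← y + 2·x: (117/17, 37/17) → (117/17, 271/17); (-9, 5) → (-9, -13); (513/17, 140/17) → (513/17, 1166/17)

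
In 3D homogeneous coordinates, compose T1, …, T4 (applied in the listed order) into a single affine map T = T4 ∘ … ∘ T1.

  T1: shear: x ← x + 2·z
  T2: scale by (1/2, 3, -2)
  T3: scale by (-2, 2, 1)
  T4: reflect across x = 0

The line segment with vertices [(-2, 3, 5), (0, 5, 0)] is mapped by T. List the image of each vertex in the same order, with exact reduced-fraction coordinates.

image vertices: (8, 18, -10), (0, 30, 0)

T1 shear: x ← x + 2·z: (-2, 3, 5) → (8, 3, 5); (0, 5, 0) → (0, 5, 0)
T2 scale by (1/2, 3, -2): (8, 3, 5) → (4, 9, -10); (0, 5, 0) → (0, 15, 0)
T3 scale by (-2, 2, 1): (4, 9, -10) → (-8, 18, -10); (0, 15, 0) → (0, 30, 0)
T4 reflect across x = 0: (-8, 18, -10) → (8, 18, -10); (0, 30, 0) → (0, 30, 0)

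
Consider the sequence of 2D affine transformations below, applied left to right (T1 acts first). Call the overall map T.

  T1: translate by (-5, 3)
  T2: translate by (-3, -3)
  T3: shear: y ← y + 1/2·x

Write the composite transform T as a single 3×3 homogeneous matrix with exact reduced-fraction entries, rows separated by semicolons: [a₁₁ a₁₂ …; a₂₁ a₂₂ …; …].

T1 = [1 0 -5; 0 1 3; 0 0 1]
T2·T1 = [1 0 -8; 0 1 0; 0 0 1]
T3·…·T1 = [1 0 -8; 1/2 1 -4; 0 0 1]

T = [1 0 -8; 1/2 1 -4; 0 0 1]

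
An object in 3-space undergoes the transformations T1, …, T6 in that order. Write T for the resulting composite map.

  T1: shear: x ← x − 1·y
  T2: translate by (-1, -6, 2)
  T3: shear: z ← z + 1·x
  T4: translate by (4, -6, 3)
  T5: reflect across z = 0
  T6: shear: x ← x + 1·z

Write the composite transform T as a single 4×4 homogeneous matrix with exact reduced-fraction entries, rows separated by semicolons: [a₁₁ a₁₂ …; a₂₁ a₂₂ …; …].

T1 = [1 -1 0 0; 0 1 0 0; 0 0 1 0; 0 0 0 1]
T2·T1 = [1 -1 0 -1; 0 1 0 -6; 0 0 1 2; 0 0 0 1]
T3·…·T1 = [1 -1 0 -1; 0 1 0 -6; 1 -1 1 1; 0 0 0 1]
T4·…·T1 = [1 -1 0 3; 0 1 0 -12; 1 -1 1 4; 0 0 0 1]
T5·…·T1 = [1 -1 0 3; 0 1 0 -12; -1 1 -1 -4; 0 0 0 1]
T6·…·T1 = [0 0 -1 -1; 0 1 0 -12; -1 1 -1 -4; 0 0 0 1]

T = [0 0 -1 -1; 0 1 0 -12; -1 1 -1 -4; 0 0 0 1]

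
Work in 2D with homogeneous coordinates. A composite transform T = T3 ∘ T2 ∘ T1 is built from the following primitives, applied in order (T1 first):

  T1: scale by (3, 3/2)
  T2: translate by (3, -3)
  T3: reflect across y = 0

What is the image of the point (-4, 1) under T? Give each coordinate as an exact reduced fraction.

T1 scale by (3, 3/2): (-4, 1) → (-12, 3/2)
T2 translate by (3, -3): (-12, 3/2) → (-9, -3/2)
T3 reflect across y = 0: (-9, -3/2) → (-9, 3/2)

T(p) = (-9, 3/2)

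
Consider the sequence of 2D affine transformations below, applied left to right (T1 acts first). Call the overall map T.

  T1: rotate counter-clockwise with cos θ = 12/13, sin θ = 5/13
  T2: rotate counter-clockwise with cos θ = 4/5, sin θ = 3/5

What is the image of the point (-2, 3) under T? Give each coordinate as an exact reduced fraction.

T1 rotate counter-clockwise with cos θ = 12/13, sin θ = 5/13: (-2, 3) → (-3, 2)
T2 rotate counter-clockwise with cos θ = 4/5, sin θ = 3/5: (-3, 2) → (-18/5, -1/5)

T(p) = (-18/5, -1/5)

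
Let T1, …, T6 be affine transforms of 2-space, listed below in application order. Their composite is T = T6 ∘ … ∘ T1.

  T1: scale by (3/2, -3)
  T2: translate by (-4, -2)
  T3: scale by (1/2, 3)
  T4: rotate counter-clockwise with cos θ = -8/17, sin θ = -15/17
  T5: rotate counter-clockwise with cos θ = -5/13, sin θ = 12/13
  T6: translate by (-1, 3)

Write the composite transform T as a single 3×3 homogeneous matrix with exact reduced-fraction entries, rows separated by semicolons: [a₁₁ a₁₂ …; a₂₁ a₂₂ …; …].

T1 = [3/2 0 0; 0 -3 0; 0 0 1]
T2·T1 = [3/2 0 -4; 0 -3 -2; 0 0 1]
T3·…·T1 = [3/4 0 -2; 0 -9 -6; 0 0 1]
T4·…·T1 = [-6/17 -135/17 -74/17; -45/68 72/17 78/17; 0 0 1]
T5·…·T1 = [165/221 -189/221 -566/221; -63/884 -1980/221 -1278/221; 0 0 1]
T6·…·T1 = [165/221 -189/221 -787/221; -63/884 -1980/221 -615/221; 0 0 1]

T = [165/221 -189/221 -787/221; -63/884 -1980/221 -615/221; 0 0 1]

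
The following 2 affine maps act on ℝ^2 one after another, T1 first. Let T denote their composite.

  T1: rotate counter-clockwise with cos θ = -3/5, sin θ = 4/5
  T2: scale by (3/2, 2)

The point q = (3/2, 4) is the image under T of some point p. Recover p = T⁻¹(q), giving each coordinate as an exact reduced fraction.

T1 = [-3/5 -4/5 0; 4/5 -3/5 0; 0 0 1]
T2·T1 = [-9/10 -6/5 0; 8/5 -6/5 0; 0 0 1]
det M = 3; M⁻¹ = [-2/5 2/5 0; -8/15 -3/10 0; 0 0 1]
M⁻¹ · (3/2, 4)ᵀ = (1, -2)ᵀ

p = (1, -2)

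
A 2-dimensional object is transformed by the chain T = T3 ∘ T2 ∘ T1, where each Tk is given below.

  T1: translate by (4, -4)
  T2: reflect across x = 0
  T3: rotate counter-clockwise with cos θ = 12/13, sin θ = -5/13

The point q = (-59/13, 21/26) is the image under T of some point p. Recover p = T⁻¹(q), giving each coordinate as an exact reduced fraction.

p = (1/2, 3)

T1 = [1 0 4; 0 1 -4; 0 0 1]
T2·T1 = [-1 0 -4; 0 1 -4; 0 0 1]
T3·…·T1 = [-12/13 5/13 -68/13; 5/13 12/13 -28/13; 0 0 1]
det M = -1; M⁻¹ = [-12/13 5/13 -4; 5/13 12/13 4; 0 0 1]
M⁻¹ · (-59/13, 21/26)ᵀ = (1/2, 3)ᵀ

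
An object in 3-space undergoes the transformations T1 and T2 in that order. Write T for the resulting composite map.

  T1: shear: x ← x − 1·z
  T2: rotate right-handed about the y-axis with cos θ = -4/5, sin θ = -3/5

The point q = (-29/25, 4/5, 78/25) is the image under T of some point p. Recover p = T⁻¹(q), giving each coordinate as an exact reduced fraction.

p = (1, 4/5, -9/5)

T1 = [1 0 -1 0; 0 1 0 0; 0 0 1 0; 0 0 0 1]
T2·T1 = [-4/5 0 1/5 0; 0 1 0 0; 3/5 0 -7/5 0; 0 0 0 1]
det M = 1; M⁻¹ = [-7/5 0 -1/5 0; 0 1 0 0; -3/5 0 -4/5 0; 0 0 0 1]
M⁻¹ · (-29/25, 4/5, 78/25)ᵀ = (1, 4/5, -9/5)ᵀ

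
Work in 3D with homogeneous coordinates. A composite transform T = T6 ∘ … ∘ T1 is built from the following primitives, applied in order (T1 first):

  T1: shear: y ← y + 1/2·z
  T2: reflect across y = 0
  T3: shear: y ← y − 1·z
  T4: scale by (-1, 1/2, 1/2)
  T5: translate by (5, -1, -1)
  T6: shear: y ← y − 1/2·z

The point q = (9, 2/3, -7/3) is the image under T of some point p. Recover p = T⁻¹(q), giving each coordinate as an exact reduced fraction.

T1 = [1 0 0 0; 0 1 1/2 0; 0 0 1 0; 0 0 0 1]
T2·T1 = [1 0 0 0; 0 -1 -1/2 0; 0 0 1 0; 0 0 0 1]
T3·…·T1 = [1 0 0 0; 0 -1 -3/2 0; 0 0 1 0; 0 0 0 1]
T4·…·T1 = [-1 0 0 0; 0 -1/2 -3/4 0; 0 0 1/2 0; 0 0 0 1]
T5·…·T1 = [-1 0 0 5; 0 -1/2 -3/4 -1; 0 0 1/2 -1; 0 0 0 1]
T6·…·T1 = [-1 0 0 5; 0 -1/2 -1 -1/2; 0 0 1/2 -1; 0 0 0 1]
det M = 1/4; M⁻¹ = [-1 0 0 5; 0 -2 -4 -5; 0 0 2 2; 0 0 0 1]
M⁻¹ · (9, 2/3, -7/3)ᵀ = (-4, 3, -8/3)ᵀ

p = (-4, 3, -8/3)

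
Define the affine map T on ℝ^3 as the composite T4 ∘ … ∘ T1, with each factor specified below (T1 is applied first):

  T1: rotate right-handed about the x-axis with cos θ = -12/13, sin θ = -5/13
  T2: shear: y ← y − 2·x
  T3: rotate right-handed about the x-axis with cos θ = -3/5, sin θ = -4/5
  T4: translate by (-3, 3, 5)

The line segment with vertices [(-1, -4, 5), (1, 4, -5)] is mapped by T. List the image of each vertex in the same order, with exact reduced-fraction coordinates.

image vertices: (-4, -262/65, 49/65), (-2, 652/65, 601/65)

T1 rotate right-handed about the x-axis with cos θ = -12/13, sin θ = -5/13: (-1, -4, 5) → (-1, 73/13, -40/13); (1, 4, -5) → (1, -73/13, 40/13)
T2 shear: y ← y − 2·x: (-1, 73/13, -40/13) → (-1, 99/13, -40/13); (1, -73/13, 40/13) → (1, -99/13, 40/13)
T3 rotate right-handed about the x-axis with cos θ = -3/5, sin θ = -4/5: (-1, 99/13, -40/13) → (-1, -457/65, -276/65); (1, -99/13, 40/13) → (1, 457/65, 276/65)
T4 translate by (-3, 3, 5): (-1, -457/65, -276/65) → (-4, -262/65, 49/65); (1, 457/65, 276/65) → (-2, 652/65, 601/65)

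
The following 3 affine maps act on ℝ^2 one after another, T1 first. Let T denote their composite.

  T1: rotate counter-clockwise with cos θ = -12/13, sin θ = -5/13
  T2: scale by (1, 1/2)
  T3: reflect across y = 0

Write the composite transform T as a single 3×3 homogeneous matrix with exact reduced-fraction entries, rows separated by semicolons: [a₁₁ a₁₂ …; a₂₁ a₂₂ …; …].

T1 = [-12/13 5/13 0; -5/13 -12/13 0; 0 0 1]
T2·T1 = [-12/13 5/13 0; -5/26 -6/13 0; 0 0 1]
T3·…·T1 = [-12/13 5/13 0; 5/26 6/13 0; 0 0 1]

T = [-12/13 5/13 0; 5/26 6/13 0; 0 0 1]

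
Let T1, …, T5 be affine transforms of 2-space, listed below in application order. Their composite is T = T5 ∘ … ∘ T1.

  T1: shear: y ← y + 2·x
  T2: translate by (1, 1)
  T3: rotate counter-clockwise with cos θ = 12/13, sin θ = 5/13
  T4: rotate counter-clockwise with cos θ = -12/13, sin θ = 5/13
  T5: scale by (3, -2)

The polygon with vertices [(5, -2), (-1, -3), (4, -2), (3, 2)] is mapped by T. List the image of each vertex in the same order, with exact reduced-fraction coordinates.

image vertices: (-18, 18), (0, -8), (-15, 14), (-12, 18)

T1 shear: y ← y + 2·x: (5, -2) → (5, 8); (-1, -3) → (-1, -5); (4, -2) → (4, 6); (3, 2) → (3, 8)
T2 translate by (1, 1): (5, 8) → (6, 9); (-1, -5) → (0, -4); (4, 6) → (5, 7); (3, 8) → (4, 9)
T3 rotate counter-clockwise with cos θ = 12/13, sin θ = 5/13: (6, 9) → (27/13, 138/13); (0, -4) → (20/13, -48/13); (5, 7) → (25/13, 109/13); (4, 9) → (3/13, 128/13)
T4 rotate counter-clockwise with cos θ = -12/13, sin θ = 5/13: (27/13, 138/13) → (-6, -9); (20/13, -48/13) → (0, 4); (25/13, 109/13) → (-5, -7); (3/13, 128/13) → (-4, -9)
T5 scale by (3, -2): (-6, -9) → (-18, 18); (0, 4) → (0, -8); (-5, -7) → (-15, 14); (-4, -9) → (-12, 18)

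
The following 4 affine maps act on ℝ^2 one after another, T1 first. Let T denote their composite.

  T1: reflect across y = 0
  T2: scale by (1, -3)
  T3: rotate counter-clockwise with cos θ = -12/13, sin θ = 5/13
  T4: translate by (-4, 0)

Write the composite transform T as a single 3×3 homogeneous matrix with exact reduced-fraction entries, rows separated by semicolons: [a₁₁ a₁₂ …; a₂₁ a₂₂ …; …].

T1 = [1 0 0; 0 -1 0; 0 0 1]
T2·T1 = [1 0 0; 0 3 0; 0 0 1]
T3·…·T1 = [-12/13 -15/13 0; 5/13 -36/13 0; 0 0 1]
T4·…·T1 = [-12/13 -15/13 -4; 5/13 -36/13 0; 0 0 1]

T = [-12/13 -15/13 -4; 5/13 -36/13 0; 0 0 1]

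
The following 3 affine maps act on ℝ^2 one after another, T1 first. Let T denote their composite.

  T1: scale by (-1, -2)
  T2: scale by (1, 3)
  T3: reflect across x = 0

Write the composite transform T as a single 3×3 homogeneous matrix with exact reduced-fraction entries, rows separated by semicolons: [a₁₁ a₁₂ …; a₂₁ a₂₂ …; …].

T = [1 0 0; 0 -6 0; 0 0 1]

T1 = [-1 0 0; 0 -2 0; 0 0 1]
T2·T1 = [-1 0 0; 0 -6 0; 0 0 1]
T3·…·T1 = [1 0 0; 0 -6 0; 0 0 1]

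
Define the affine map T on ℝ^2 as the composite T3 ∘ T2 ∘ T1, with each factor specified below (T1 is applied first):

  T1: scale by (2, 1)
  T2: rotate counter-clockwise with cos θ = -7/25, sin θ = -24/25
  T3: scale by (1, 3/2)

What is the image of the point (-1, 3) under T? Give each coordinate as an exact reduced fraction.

T(p) = (86/25, 81/50)

T1 scale by (2, 1): (-1, 3) → (-2, 3)
T2 rotate counter-clockwise with cos θ = -7/25, sin θ = -24/25: (-2, 3) → (86/25, 27/25)
T3 scale by (1, 3/2): (86/25, 27/25) → (86/25, 81/50)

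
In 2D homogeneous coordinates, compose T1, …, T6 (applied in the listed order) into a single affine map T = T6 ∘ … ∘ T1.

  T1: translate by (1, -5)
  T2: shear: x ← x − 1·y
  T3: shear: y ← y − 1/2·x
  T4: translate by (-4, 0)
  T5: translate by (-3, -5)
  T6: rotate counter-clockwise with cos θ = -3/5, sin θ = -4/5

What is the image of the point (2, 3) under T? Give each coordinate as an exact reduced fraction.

T(p) = (-32/5, 73/10)

T1 translate by (1, -5): (2, 3) → (3, -2)
T2 shear: x ← x − 1·y: (3, -2) → (5, -2)
T3 shear: y ← y − 1/2·x: (5, -2) → (5, -9/2)
T4 translate by (-4, 0): (5, -9/2) → (1, -9/2)
T5 translate by (-3, -5): (1, -9/2) → (-2, -19/2)
T6 rotate counter-clockwise with cos θ = -3/5, sin θ = -4/5: (-2, -19/2) → (-32/5, 73/10)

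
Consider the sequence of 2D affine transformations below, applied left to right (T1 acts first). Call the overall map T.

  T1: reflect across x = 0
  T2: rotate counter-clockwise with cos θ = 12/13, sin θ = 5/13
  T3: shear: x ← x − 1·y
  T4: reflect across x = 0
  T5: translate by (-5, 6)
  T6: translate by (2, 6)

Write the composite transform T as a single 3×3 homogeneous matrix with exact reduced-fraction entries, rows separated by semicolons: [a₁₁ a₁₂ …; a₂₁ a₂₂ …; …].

T1 = [-1 0 0; 0 1 0; 0 0 1]
T2·T1 = [-12/13 -5/13 0; -5/13 12/13 0; 0 0 1]
T3·…·T1 = [-7/13 -17/13 0; -5/13 12/13 0; 0 0 1]
T4·…·T1 = [7/13 17/13 0; -5/13 12/13 0; 0 0 1]
T5·…·T1 = [7/13 17/13 -5; -5/13 12/13 6; 0 0 1]
T6·…·T1 = [7/13 17/13 -3; -5/13 12/13 12; 0 0 1]

T = [7/13 17/13 -3; -5/13 12/13 12; 0 0 1]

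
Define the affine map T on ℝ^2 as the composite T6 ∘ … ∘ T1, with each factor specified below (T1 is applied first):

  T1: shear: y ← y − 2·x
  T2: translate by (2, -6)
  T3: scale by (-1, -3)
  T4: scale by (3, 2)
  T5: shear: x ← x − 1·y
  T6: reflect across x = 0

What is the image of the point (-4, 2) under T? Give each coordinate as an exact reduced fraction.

T1 shear: y ← y − 2·x: (-4, 2) → (-4, 10)
T2 translate by (2, -6): (-4, 10) → (-2, 4)
T3 scale by (-1, -3): (-2, 4) → (2, -12)
T4 scale by (3, 2): (2, -12) → (6, -24)
T5 shear: x ← x − 1·y: (6, -24) → (30, -24)
T6 reflect across x = 0: (30, -24) → (-30, -24)

T(p) = (-30, -24)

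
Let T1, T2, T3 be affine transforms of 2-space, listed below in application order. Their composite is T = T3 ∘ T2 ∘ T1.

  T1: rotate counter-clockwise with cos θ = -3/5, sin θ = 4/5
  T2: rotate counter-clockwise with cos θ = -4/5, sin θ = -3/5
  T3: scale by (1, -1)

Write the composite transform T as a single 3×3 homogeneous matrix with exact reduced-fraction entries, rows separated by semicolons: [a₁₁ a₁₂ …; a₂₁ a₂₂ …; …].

T1 = [-3/5 -4/5 0; 4/5 -3/5 0; 0 0 1]
T2·T1 = [24/25 7/25 0; -7/25 24/25 0; 0 0 1]
T3·…·T1 = [24/25 7/25 0; 7/25 -24/25 0; 0 0 1]

T = [24/25 7/25 0; 7/25 -24/25 0; 0 0 1]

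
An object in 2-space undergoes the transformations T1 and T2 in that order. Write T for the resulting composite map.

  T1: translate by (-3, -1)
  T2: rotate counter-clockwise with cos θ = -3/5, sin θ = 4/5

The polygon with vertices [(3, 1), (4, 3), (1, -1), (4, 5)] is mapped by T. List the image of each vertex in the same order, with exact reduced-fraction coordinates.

image vertices: (0, 0), (-11/5, -2/5), (14/5, -2/5), (-19/5, -8/5)

T1 translate by (-3, -1): (3, 1) → (0, 0); (4, 3) → (1, 2); (1, -1) → (-2, -2); (4, 5) → (1, 4)
T2 rotate counter-clockwise with cos θ = -3/5, sin θ = 4/5: (0, 0) → (0, 0); (1, 2) → (-11/5, -2/5); (-2, -2) → (14/5, -2/5); (1, 4) → (-19/5, -8/5)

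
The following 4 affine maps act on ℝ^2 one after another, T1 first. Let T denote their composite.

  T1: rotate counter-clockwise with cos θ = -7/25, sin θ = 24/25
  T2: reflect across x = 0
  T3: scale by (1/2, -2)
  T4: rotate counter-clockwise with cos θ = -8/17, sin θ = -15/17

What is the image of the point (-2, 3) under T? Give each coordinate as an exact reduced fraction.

T(p) = (1838/425, -1539/425)

T1 rotate counter-clockwise with cos θ = -7/25, sin θ = 24/25: (-2, 3) → (-58/25, -69/25)
T2 reflect across x = 0: (-58/25, -69/25) → (58/25, -69/25)
T3 scale by (1/2, -2): (58/25, -69/25) → (29/25, 138/25)
T4 rotate counter-clockwise with cos θ = -8/17, sin θ = -15/17: (29/25, 138/25) → (1838/425, -1539/425)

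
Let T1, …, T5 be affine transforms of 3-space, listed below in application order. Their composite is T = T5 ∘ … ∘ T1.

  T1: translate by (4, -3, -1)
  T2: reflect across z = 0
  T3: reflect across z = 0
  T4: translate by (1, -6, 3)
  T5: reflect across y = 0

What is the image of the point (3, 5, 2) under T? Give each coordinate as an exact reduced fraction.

T(p) = (8, 4, 4)

T1 translate by (4, -3, -1): (3, 5, 2) → (7, 2, 1)
T2 reflect across z = 0: (7, 2, 1) → (7, 2, -1)
T3 reflect across z = 0: (7, 2, -1) → (7, 2, 1)
T4 translate by (1, -6, 3): (7, 2, 1) → (8, -4, 4)
T5 reflect across y = 0: (8, -4, 4) → (8, 4, 4)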